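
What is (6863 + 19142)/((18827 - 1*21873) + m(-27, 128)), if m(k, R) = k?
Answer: -3715/439 ≈ -8.4624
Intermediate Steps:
(6863 + 19142)/((18827 - 1*21873) + m(-27, 128)) = (6863 + 19142)/((18827 - 1*21873) - 27) = 26005/((18827 - 21873) - 27) = 26005/(-3046 - 27) = 26005/(-3073) = 26005*(-1/3073) = -3715/439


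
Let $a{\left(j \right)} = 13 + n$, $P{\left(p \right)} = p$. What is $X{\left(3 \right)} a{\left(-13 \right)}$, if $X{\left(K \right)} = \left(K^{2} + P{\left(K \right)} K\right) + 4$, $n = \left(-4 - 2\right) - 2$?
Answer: $110$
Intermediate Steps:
$n = -8$ ($n = -6 - 2 = -8$)
$X{\left(K \right)} = 4 + 2 K^{2}$ ($X{\left(K \right)} = \left(K^{2} + K K\right) + 4 = \left(K^{2} + K^{2}\right) + 4 = 2 K^{2} + 4 = 4 + 2 K^{2}$)
$a{\left(j \right)} = 5$ ($a{\left(j \right)} = 13 - 8 = 5$)
$X{\left(3 \right)} a{\left(-13 \right)} = \left(4 + 2 \cdot 3^{2}\right) 5 = \left(4 + 2 \cdot 9\right) 5 = \left(4 + 18\right) 5 = 22 \cdot 5 = 110$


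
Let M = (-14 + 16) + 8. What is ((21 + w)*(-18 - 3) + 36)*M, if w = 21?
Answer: -8460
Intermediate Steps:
M = 10 (M = 2 + 8 = 10)
((21 + w)*(-18 - 3) + 36)*M = ((21 + 21)*(-18 - 3) + 36)*10 = (42*(-21) + 36)*10 = (-882 + 36)*10 = -846*10 = -8460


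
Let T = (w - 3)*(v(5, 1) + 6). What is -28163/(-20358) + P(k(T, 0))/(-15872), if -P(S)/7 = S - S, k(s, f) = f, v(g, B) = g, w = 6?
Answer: 28163/20358 ≈ 1.3834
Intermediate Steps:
T = 33 (T = (6 - 3)*(5 + 6) = 3*11 = 33)
P(S) = 0 (P(S) = -7*(S - S) = -7*0 = 0)
-28163/(-20358) + P(k(T, 0))/(-15872) = -28163/(-20358) + 0/(-15872) = -28163*(-1/20358) + 0*(-1/15872) = 28163/20358 + 0 = 28163/20358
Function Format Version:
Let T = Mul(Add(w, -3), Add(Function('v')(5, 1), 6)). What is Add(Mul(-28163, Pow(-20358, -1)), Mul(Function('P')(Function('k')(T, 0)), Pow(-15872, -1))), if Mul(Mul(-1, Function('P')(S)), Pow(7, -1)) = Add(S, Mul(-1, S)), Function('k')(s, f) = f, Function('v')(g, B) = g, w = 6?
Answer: Rational(28163, 20358) ≈ 1.3834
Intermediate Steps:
T = 33 (T = Mul(Add(6, -3), Add(5, 6)) = Mul(3, 11) = 33)
Function('P')(S) = 0 (Function('P')(S) = Mul(-7, Add(S, Mul(-1, S))) = Mul(-7, 0) = 0)
Add(Mul(-28163, Pow(-20358, -1)), Mul(Function('P')(Function('k')(T, 0)), Pow(-15872, -1))) = Add(Mul(-28163, Pow(-20358, -1)), Mul(0, Pow(-15872, -1))) = Add(Mul(-28163, Rational(-1, 20358)), Mul(0, Rational(-1, 15872))) = Add(Rational(28163, 20358), 0) = Rational(28163, 20358)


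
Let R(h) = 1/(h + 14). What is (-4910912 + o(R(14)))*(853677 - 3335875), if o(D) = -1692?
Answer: 12194055823592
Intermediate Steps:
R(h) = 1/(14 + h)
(-4910912 + o(R(14)))*(853677 - 3335875) = (-4910912 - 1692)*(853677 - 3335875) = -4912604*(-2482198) = 12194055823592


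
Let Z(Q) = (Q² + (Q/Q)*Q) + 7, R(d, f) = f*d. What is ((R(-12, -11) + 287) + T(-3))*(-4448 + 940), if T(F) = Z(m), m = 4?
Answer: -1564568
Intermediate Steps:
R(d, f) = d*f
Z(Q) = 7 + Q + Q² (Z(Q) = (Q² + 1*Q) + 7 = (Q² + Q) + 7 = (Q + Q²) + 7 = 7 + Q + Q²)
T(F) = 27 (T(F) = 7 + 4 + 4² = 7 + 4 + 16 = 27)
((R(-12, -11) + 287) + T(-3))*(-4448 + 940) = ((-12*(-11) + 287) + 27)*(-4448 + 940) = ((132 + 287) + 27)*(-3508) = (419 + 27)*(-3508) = 446*(-3508) = -1564568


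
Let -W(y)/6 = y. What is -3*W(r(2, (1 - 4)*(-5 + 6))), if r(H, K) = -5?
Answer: -90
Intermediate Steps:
W(y) = -6*y
-3*W(r(2, (1 - 4)*(-5 + 6))) = -(-18)*(-5) = -3*30 = -90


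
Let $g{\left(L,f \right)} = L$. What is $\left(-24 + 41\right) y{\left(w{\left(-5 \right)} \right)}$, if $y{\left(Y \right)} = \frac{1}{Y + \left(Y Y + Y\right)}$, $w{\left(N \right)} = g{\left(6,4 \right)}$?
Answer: $\frac{17}{48} \approx 0.35417$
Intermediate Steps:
$w{\left(N \right)} = 6$
$y{\left(Y \right)} = \frac{1}{Y^{2} + 2 Y}$ ($y{\left(Y \right)} = \frac{1}{Y + \left(Y^{2} + Y\right)} = \frac{1}{Y + \left(Y + Y^{2}\right)} = \frac{1}{Y^{2} + 2 Y}$)
$\left(-24 + 41\right) y{\left(w{\left(-5 \right)} \right)} = \left(-24 + 41\right) \frac{1}{6 \left(2 + 6\right)} = 17 \frac{1}{6 \cdot 8} = 17 \cdot \frac{1}{6} \cdot \frac{1}{8} = 17 \cdot \frac{1}{48} = \frac{17}{48}$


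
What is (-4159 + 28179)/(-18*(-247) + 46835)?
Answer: 24020/51281 ≈ 0.46840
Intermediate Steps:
(-4159 + 28179)/(-18*(-247) + 46835) = 24020/(4446 + 46835) = 24020/51281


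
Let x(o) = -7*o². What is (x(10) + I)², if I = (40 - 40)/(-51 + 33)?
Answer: 490000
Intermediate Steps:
I = 0 (I = 0/(-18) = 0*(-1/18) = 0)
(x(10) + I)² = (-7*10² + 0)² = (-7*100 + 0)² = (-700 + 0)² = (-700)² = 490000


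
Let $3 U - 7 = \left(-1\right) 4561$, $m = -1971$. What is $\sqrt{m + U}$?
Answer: $i \sqrt{3489} \approx 59.068 i$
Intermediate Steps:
$U = -1518$ ($U = \frac{7}{3} + \frac{\left(-1\right) 4561}{3} = \frac{7}{3} + \frac{1}{3} \left(-4561\right) = \frac{7}{3} - \frac{4561}{3} = -1518$)
$\sqrt{m + U} = \sqrt{-1971 - 1518} = \sqrt{-3489} = i \sqrt{3489}$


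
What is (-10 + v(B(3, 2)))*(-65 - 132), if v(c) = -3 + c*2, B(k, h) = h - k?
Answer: 2955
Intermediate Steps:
v(c) = -3 + 2*c
(-10 + v(B(3, 2)))*(-65 - 132) = (-10 + (-3 + 2*(2 - 1*3)))*(-65 - 132) = (-10 + (-3 + 2*(2 - 3)))*(-197) = (-10 + (-3 + 2*(-1)))*(-197) = (-10 + (-3 - 2))*(-197) = (-10 - 5)*(-197) = -15*(-197) = 2955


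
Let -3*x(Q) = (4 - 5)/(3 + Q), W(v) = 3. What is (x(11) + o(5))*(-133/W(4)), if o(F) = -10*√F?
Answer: -19/18 + 1330*√5/3 ≈ 990.27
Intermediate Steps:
x(Q) = 1/(3*(3 + Q)) (x(Q) = -(4 - 5)/(3*(3 + Q)) = -(-1)/(3*(3 + Q)) = 1/(3*(3 + Q)))
(x(11) + o(5))*(-133/W(4)) = (1/(3*(3 + 11)) - 10*√5)*(-133/3) = ((⅓)/14 - 10*√5)*(-133*⅓) = ((⅓)*(1/14) - 10*√5)*(-133/3) = (1/42 - 10*√5)*(-133/3) = -19/18 + 1330*√5/3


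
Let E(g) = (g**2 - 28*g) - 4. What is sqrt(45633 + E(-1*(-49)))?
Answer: sqrt(46658) ≈ 216.00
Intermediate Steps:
E(g) = -4 + g**2 - 28*g
sqrt(45633 + E(-1*(-49))) = sqrt(45633 + (-4 + (-1*(-49))**2 - (-28)*(-49))) = sqrt(45633 + (-4 + 49**2 - 28*49)) = sqrt(45633 + (-4 + 2401 - 1372)) = sqrt(45633 + 1025) = sqrt(46658)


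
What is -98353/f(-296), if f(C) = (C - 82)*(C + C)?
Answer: -98353/223776 ≈ -0.43952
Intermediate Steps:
f(C) = 2*C*(-82 + C) (f(C) = (-82 + C)*(2*C) = 2*C*(-82 + C))
-98353/f(-296) = -98353*(-1/(592*(-82 - 296))) = -98353/(2*(-296)*(-378)) = -98353/223776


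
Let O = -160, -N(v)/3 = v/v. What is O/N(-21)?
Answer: 160/3 ≈ 53.333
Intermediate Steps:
N(v) = -3 (N(v) = -3*v/v = -3*1 = -3)
O/N(-21) = -160/(-3) = -160*(-⅓) = 160/3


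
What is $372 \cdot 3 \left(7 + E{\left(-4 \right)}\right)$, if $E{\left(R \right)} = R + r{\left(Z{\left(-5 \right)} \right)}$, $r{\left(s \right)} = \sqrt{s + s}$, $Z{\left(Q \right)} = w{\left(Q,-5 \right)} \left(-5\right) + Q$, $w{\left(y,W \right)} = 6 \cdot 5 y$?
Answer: $3348 + 1116 \sqrt{1490} \approx 46426.0$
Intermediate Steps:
$w{\left(y,W \right)} = 30 y$
$Z{\left(Q \right)} = - 149 Q$ ($Z{\left(Q \right)} = 30 Q \left(-5\right) + Q = - 150 Q + Q = - 149 Q$)
$r{\left(s \right)} = \sqrt{2} \sqrt{s}$ ($r{\left(s \right)} = \sqrt{2 s} = \sqrt{2} \sqrt{s}$)
$E{\left(R \right)} = R + \sqrt{1490}$ ($E{\left(R \right)} = R + \sqrt{2} \sqrt{\left(-149\right) \left(-5\right)} = R + \sqrt{2} \sqrt{745} = R + \sqrt{1490}$)
$372 \cdot 3 \left(7 + E{\left(-4 \right)}\right) = 372 \cdot 3 \left(7 - \left(4 - \sqrt{1490}\right)\right) = 372 \cdot 3 \left(3 + \sqrt{1490}\right) = 372 \left(9 + 3 \sqrt{1490}\right) = 3348 + 1116 \sqrt{1490}$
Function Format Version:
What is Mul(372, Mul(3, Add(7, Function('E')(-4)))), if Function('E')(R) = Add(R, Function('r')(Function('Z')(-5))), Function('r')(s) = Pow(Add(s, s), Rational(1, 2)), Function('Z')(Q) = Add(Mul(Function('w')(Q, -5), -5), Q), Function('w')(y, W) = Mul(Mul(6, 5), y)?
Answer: Add(3348, Mul(1116, Pow(1490, Rational(1, 2)))) ≈ 46426.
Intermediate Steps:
Function('w')(y, W) = Mul(30, y)
Function('Z')(Q) = Mul(-149, Q) (Function('Z')(Q) = Add(Mul(Mul(30, Q), -5), Q) = Add(Mul(-150, Q), Q) = Mul(-149, Q))
Function('r')(s) = Mul(Pow(2, Rational(1, 2)), Pow(s, Rational(1, 2))) (Function('r')(s) = Pow(Mul(2, s), Rational(1, 2)) = Mul(Pow(2, Rational(1, 2)), Pow(s, Rational(1, 2))))
Function('E')(R) = Add(R, Pow(1490, Rational(1, 2))) (Function('E')(R) = Add(R, Mul(Pow(2, Rational(1, 2)), Pow(Mul(-149, -5), Rational(1, 2)))) = Add(R, Mul(Pow(2, Rational(1, 2)), Pow(745, Rational(1, 2)))) = Add(R, Pow(1490, Rational(1, 2))))
Mul(372, Mul(3, Add(7, Function('E')(-4)))) = Mul(372, Mul(3, Add(7, Add(-4, Pow(1490, Rational(1, 2)))))) = Mul(372, Mul(3, Add(3, Pow(1490, Rational(1, 2))))) = Mul(372, Add(9, Mul(3, Pow(1490, Rational(1, 2))))) = Add(3348, Mul(1116, Pow(1490, Rational(1, 2))))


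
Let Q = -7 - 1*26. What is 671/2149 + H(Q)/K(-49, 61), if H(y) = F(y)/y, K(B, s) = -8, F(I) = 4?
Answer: 46435/141834 ≈ 0.32739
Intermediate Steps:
Q = -33 (Q = -7 - 26 = -33)
H(y) = 4/y
671/2149 + H(Q)/K(-49, 61) = 671/2149 + (4/(-33))/(-8) = 671*(1/2149) + (4*(-1/33))*(-⅛) = 671/2149 - 4/33*(-⅛) = 671/2149 + 1/66 = 46435/141834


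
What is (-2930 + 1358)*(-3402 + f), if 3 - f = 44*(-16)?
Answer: 4236540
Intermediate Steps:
f = 707 (f = 3 - 44*(-16) = 3 - 1*(-704) = 3 + 704 = 707)
(-2930 + 1358)*(-3402 + f) = (-2930 + 1358)*(-3402 + 707) = -1572*(-2695) = 4236540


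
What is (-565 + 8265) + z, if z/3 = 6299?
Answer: 26597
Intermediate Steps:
z = 18897 (z = 3*6299 = 18897)
(-565 + 8265) + z = (-565 + 8265) + 18897 = 7700 + 18897 = 26597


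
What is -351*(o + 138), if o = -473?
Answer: 117585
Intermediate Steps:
-351*(o + 138) = -351*(-473 + 138) = -351*(-335) = 117585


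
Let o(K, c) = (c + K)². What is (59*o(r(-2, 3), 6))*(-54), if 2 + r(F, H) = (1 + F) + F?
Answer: -3186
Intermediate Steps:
r(F, H) = -1 + 2*F (r(F, H) = -2 + ((1 + F) + F) = -2 + (1 + 2*F) = -1 + 2*F)
o(K, c) = (K + c)²
(59*o(r(-2, 3), 6))*(-54) = (59*((-1 + 2*(-2)) + 6)²)*(-54) = (59*((-1 - 4) + 6)²)*(-54) = (59*(-5 + 6)²)*(-54) = (59*1²)*(-54) = (59*1)*(-54) = 59*(-54) = -3186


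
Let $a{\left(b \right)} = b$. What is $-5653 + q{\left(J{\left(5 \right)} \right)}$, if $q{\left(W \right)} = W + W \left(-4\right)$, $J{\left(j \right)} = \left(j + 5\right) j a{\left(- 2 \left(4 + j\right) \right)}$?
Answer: $-2953$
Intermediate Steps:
$J{\left(j \right)} = j \left(-8 - 2 j\right) \left(5 + j\right)$ ($J{\left(j \right)} = \left(j + 5\right) j \left(- 2 \left(4 + j\right)\right) = \left(5 + j\right) j \left(-8 - 2 j\right) = j \left(5 + j\right) \left(-8 - 2 j\right) = j \left(-8 - 2 j\right) \left(5 + j\right)$)
$q{\left(W \right)} = - 3 W$ ($q{\left(W \right)} = W - 4 W = - 3 W$)
$-5653 + q{\left(J{\left(5 \right)} \right)} = -5653 - 3 \left(\left(-2\right) 5 \left(4 + 5\right) \left(5 + 5\right)\right) = -5653 - 3 \left(\left(-2\right) 5 \cdot 9 \cdot 10\right) = -5653 - -2700 = -5653 + 2700 = -2953$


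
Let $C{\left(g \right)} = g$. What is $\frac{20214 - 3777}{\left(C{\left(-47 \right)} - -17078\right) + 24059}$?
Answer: $\frac{16437}{41090} \approx 0.40002$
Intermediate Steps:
$\frac{20214 - 3777}{\left(C{\left(-47 \right)} - -17078\right) + 24059} = \frac{20214 - 3777}{\left(-47 - -17078\right) + 24059} = \frac{16437}{\left(-47 + 17078\right) + 24059} = \frac{16437}{17031 + 24059} = \frac{16437}{41090}$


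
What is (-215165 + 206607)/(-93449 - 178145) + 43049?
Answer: 5845929332/135797 ≈ 43049.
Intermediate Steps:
(-215165 + 206607)/(-93449 - 178145) + 43049 = -8558/(-271594) + 43049 = -8558*(-1/271594) + 43049 = 4279/135797 + 43049 = 5845929332/135797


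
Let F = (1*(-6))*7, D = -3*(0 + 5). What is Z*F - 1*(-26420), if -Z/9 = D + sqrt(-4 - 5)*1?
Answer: 20750 + 1134*I ≈ 20750.0 + 1134.0*I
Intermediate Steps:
D = -15 (D = -3*5 = -15)
Z = 135 - 27*I (Z = -9*(-15 + sqrt(-4 - 5)*1) = -9*(-15 + sqrt(-9)*1) = -9*(-15 + (3*I)*1) = -9*(-15 + 3*I) = 135 - 27*I ≈ 135.0 - 27.0*I)
F = -42 (F = -6*7 = -42)
Z*F - 1*(-26420) = (135 - 27*I)*(-42) - 1*(-26420) = (-5670 + 1134*I) + 26420 = 20750 + 1134*I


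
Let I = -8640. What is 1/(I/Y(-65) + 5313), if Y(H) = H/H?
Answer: -1/3327 ≈ -0.00030057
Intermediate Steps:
Y(H) = 1
1/(I/Y(-65) + 5313) = 1/(-8640/1 + 5313) = 1/(-8640*1 + 5313) = 1/(-8640 + 5313) = 1/(-3327) = -1/3327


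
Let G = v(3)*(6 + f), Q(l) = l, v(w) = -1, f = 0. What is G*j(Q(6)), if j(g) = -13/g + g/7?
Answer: 55/7 ≈ 7.8571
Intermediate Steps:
j(g) = -13/g + g/7 (j(g) = -13/g + g*(⅐) = -13/g + g/7)
G = -6 (G = -(6 + 0) = -1*6 = -6)
G*j(Q(6)) = -6*(-13/6 + (⅐)*6) = -6*(-13*⅙ + 6/7) = -6*(-13/6 + 6/7) = -6*(-55/42) = 55/7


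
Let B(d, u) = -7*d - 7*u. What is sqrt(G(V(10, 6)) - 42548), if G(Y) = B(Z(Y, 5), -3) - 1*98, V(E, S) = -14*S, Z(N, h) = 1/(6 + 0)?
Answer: I*sqrt(1534542)/6 ≈ 206.46*I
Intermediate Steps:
Z(N, h) = 1/6
G(Y) = -469/6 (G(Y) = (-7*1/6 - 7*(-3)) - 1*98 = (-7/6 + 21) - 98 = 119/6 - 98 = -469/6)
sqrt(G(V(10, 6)) - 42548) = sqrt(-469/6 - 42548) = sqrt(-255757/6) = I*sqrt(1534542)/6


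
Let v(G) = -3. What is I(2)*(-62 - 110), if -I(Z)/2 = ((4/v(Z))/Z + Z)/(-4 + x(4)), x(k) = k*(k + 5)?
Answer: 43/3 ≈ 14.333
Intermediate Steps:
x(k) = k*(5 + k)
I(Z) = -Z/16 + 1/(12*Z) (I(Z) = -2*((4/(-3))/Z + Z)/(-4 + 4*(5 + 4)) = -2*((4*(-⅓))/Z + Z)/(-4 + 4*9) = -2*(-4/(3*Z) + Z)/(-4 + 36) = -2*(Z - 4/(3*Z))/32 = -2*(-1/(24*Z) + Z/32) = -Z/16 + 1/(12*Z))
I(2)*(-62 - 110) = (-1/16*2 + (1/12)/2)*(-62 - 110) = (-⅛ + (1/12)*(½))*(-172) = (-⅛ + 1/24)*(-172) = -1/12*(-172) = 43/3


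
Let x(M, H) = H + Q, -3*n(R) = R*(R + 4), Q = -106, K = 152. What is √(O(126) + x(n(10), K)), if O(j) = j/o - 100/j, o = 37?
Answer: √29348326/777 ≈ 6.9722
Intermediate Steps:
O(j) = -100/j + j/37 (O(j) = j/37 - 100/j = -100/j + j/37)
n(R) = -R*(4 + R)/3 (n(R) = -R*(R + 4)/3 = -R*(4 + R)/3)
x(M, H) = -106 + H (x(M, H) = H - 106 = -106 + H)
√(O(126) + x(n(10), K)) = √((-100/126 + (1/37)*126) + (-106 + 152)) = √((-100*1/126 + 126/37) + 46) = √((-50/63 + 126/37) + 46) = √(6088/2331 + 46) = √(113314/2331) = √29348326/777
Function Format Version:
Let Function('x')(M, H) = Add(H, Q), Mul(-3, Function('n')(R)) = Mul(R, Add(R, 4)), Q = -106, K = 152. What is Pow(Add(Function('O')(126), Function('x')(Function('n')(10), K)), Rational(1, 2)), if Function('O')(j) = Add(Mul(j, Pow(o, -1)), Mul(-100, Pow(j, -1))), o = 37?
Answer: Mul(Rational(1, 777), Pow(29348326, Rational(1, 2))) ≈ 6.9722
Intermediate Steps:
Function('O')(j) = Add(Mul(-100, Pow(j, -1)), Mul(Rational(1, 37), j)) (Function('O')(j) = Add(Mul(j, Pow(37, -1)), Mul(-100, Pow(j, -1))) = Add(Mul(j, Rational(1, 37)), Mul(-100, Pow(j, -1))) = Add(Mul(Rational(1, 37), j), Mul(-100, Pow(j, -1))) = Add(Mul(-100, Pow(j, -1)), Mul(Rational(1, 37), j)))
Function('n')(R) = Mul(Rational(-1, 3), R, Add(4, R)) (Function('n')(R) = Mul(Rational(-1, 3), Mul(R, Add(R, 4))) = Mul(Rational(-1, 3), Mul(R, Add(4, R))) = Mul(Rational(-1, 3), R, Add(4, R)))
Function('x')(M, H) = Add(-106, H) (Function('x')(M, H) = Add(H, -106) = Add(-106, H))
Pow(Add(Function('O')(126), Function('x')(Function('n')(10), K)), Rational(1, 2)) = Pow(Add(Add(Mul(-100, Pow(126, -1)), Mul(Rational(1, 37), 126)), Add(-106, 152)), Rational(1, 2)) = Pow(Add(Add(Mul(-100, Rational(1, 126)), Rational(126, 37)), 46), Rational(1, 2)) = Pow(Add(Add(Rational(-50, 63), Rational(126, 37)), 46), Rational(1, 2)) = Pow(Add(Rational(6088, 2331), 46), Rational(1, 2)) = Pow(Rational(113314, 2331), Rational(1, 2)) = Mul(Rational(1, 777), Pow(29348326, Rational(1, 2)))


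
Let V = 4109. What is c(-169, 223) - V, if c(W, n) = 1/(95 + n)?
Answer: -1306661/318 ≈ -4109.0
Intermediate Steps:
c(-169, 223) - V = 1/(95 + 223) - 1*4109 = 1/318 - 4109 = -1306661/318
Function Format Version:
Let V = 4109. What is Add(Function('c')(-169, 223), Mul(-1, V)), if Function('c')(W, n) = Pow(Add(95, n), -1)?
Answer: Rational(-1306661, 318) ≈ -4109.0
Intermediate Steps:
Add(Function('c')(-169, 223), Mul(-1, V)) = Add(Pow(Add(95, 223), -1), Mul(-1, 4109)) = Add(Pow(318, -1), -4109) = Add(Rational(1, 318), -4109) = Rational(-1306661, 318)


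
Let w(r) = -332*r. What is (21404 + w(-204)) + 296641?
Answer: 385773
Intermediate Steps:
(21404 + w(-204)) + 296641 = (21404 - 332*(-204)) + 296641 = (21404 + 67728) + 296641 = 89132 + 296641 = 385773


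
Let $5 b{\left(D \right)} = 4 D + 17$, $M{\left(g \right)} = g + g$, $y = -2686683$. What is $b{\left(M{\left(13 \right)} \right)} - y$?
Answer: $\frac{13433536}{5} \approx 2.6867 \cdot 10^{6}$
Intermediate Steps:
$M{\left(g \right)} = 2 g$
$b{\left(D \right)} = \frac{17}{5} + \frac{4 D}{5}$ ($b{\left(D \right)} = \frac{4 D + 17}{5} = \frac{17 + 4 D}{5} = \frac{17}{5} + \frac{4 D}{5}$)
$b{\left(M{\left(13 \right)} \right)} - y = \left(\frac{17}{5} + \frac{4 \cdot 2 \cdot 13}{5}\right) - -2686683 = \left(\frac{17}{5} + \frac{4}{5} \cdot 26\right) + 2686683 = \left(\frac{17}{5} + \frac{104}{5}\right) + 2686683 = \frac{121}{5} + 2686683 = \frac{13433536}{5}$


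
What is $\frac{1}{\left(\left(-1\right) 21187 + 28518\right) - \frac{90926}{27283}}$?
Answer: $\frac{27283}{199920747} \approx 0.00013647$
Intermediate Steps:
$\frac{1}{\left(\left(-1\right) 21187 + 28518\right) - \frac{90926}{27283}} = \frac{1}{\left(-21187 + 28518\right) - \frac{90926}{27283}} = \frac{1}{7331 - \frac{90926}{27283}} = \frac{1}{\frac{199920747}{27283}} = \frac{27283}{199920747}$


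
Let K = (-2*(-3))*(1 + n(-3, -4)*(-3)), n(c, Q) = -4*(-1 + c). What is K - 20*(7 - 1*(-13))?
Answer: -682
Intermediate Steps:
n(c, Q) = 4 - 4*c
K = -282 (K = (-2*(-3))*(1 + (4 - 4*(-3))*(-3)) = 6*(1 + (4 + 12)*(-3)) = 6*(1 + 16*(-3)) = 6*(1 - 48) = 6*(-47) = -282)
K - 20*(7 - 1*(-13)) = -282 - 20*(7 - 1*(-13)) = -282 - 20*(7 + 13) = -282 - 20*20 = -282 - 400 = -682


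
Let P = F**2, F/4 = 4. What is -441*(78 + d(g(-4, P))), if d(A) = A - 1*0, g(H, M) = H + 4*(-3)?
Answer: -27342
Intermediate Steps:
F = 16 (F = 4*4 = 16)
P = 256 (P = 16**2 = 256)
g(H, M) = -12 + H (g(H, M) = H - 12 = -12 + H)
d(A) = A (d(A) = A + 0 = A)
-441*(78 + d(g(-4, P))) = -441*(78 + (-12 - 4)) = -441*(78 - 16) = -441*62 = -27342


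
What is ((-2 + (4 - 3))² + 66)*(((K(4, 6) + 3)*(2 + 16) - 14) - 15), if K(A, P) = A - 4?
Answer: 1675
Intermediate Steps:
K(A, P) = -4 + A
((-2 + (4 - 3))² + 66)*(((K(4, 6) + 3)*(2 + 16) - 14) - 15) = ((-2 + (4 - 3))² + 66)*((((-4 + 4) + 3)*(2 + 16) - 14) - 15) = ((-2 + 1)² + 66)*(((0 + 3)*18 - 14) - 15) = ((-1)² + 66)*((3*18 - 14) - 15) = (1 + 66)*((54 - 14) - 15) = 67*(40 - 15) = 67*25 = 1675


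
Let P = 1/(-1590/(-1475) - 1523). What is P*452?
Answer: -133340/448967 ≈ -0.29699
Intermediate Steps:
P = -295/448967 (P = 1/(-1590*(-1/1475) - 1523) = 1/(318/295 - 1523) = 1/(-448967/295) = -295/448967 ≈ -0.00065706)
P*452 = -295/448967*452 = -133340/448967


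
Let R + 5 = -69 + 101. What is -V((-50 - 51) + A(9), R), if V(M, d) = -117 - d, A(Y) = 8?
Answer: 144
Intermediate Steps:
R = 27 (R = -5 + (-69 + 101) = -5 + 32 = 27)
-V((-50 - 51) + A(9), R) = -(-117 - 1*27) = -(-117 - 27) = -1*(-144) = 144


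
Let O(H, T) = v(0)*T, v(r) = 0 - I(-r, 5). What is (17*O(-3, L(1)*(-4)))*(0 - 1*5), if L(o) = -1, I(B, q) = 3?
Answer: 1020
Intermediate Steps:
v(r) = -3 (v(r) = 0 - 1*3 = 0 - 3 = -3)
O(H, T) = -3*T
(17*O(-3, L(1)*(-4)))*(0 - 1*5) = (17*(-(-3)*(-4)))*(0 - 1*5) = (17*(-3*4))*(0 - 5) = (17*(-12))*(-5) = -204*(-5) = 1020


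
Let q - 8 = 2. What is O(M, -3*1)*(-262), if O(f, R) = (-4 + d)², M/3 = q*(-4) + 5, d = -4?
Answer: -16768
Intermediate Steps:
q = 10 (q = 8 + 2 = 10)
M = -105 (M = 3*(10*(-4) + 5) = 3*(-40 + 5) = 3*(-35) = -105)
O(f, R) = 64 (O(f, R) = (-4 - 4)² = (-8)² = 64)
O(M, -3*1)*(-262) = 64*(-262) = -16768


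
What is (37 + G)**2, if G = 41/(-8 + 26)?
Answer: 499849/324 ≈ 1542.7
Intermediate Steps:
G = 41/18 ≈ 2.2778
(37 + G)**2 = (37 + 41/18)**2 = (707/18)**2 = 499849/324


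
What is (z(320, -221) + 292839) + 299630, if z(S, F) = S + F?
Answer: 592568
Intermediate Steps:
z(S, F) = F + S
(z(320, -221) + 292839) + 299630 = ((-221 + 320) + 292839) + 299630 = (99 + 292839) + 299630 = 292938 + 299630 = 592568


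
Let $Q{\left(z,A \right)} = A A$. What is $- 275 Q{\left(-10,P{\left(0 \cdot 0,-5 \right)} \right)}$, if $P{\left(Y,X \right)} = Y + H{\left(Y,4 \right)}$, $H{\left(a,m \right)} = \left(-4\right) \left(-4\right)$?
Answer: $-70400$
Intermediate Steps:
$H{\left(a,m \right)} = 16$
$P{\left(Y,X \right)} = 16 + Y$ ($P{\left(Y,X \right)} = Y + 16 = 16 + Y$)
$Q{\left(z,A \right)} = A^{2}$
$- 275 Q{\left(-10,P{\left(0 \cdot 0,-5 \right)} \right)} = - 275 \left(16 + 0 \cdot 0\right)^{2} = - 275 \left(16 + 0\right)^{2} = - 275 \cdot 16^{2} = \left(-275\right) 256 = -70400$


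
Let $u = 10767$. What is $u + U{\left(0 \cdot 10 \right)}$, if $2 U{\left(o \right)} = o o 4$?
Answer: $10767$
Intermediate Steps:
$U{\left(o \right)} = 2 o^{2}$ ($U{\left(o \right)} = \frac{o o 4}{2} = \frac{o^{2} \cdot 4}{2} = \frac{4 o^{2}}{2} = 2 o^{2}$)
$u + U{\left(0 \cdot 10 \right)} = 10767 + 2 \left(0 \cdot 10\right)^{2} = 10767 + 2 \cdot 0^{2} = 10767 + 2 \cdot 0 = 10767 + 0 = 10767$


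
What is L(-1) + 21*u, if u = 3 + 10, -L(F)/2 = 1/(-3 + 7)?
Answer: 545/2 ≈ 272.50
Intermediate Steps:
L(F) = -1/2 (L(F) = -2/(-3 + 7) = -2/4 = -2*1/4 = -1/2)
u = 13
L(-1) + 21*u = -1/2 + 21*13 = -1/2 + 273 = 545/2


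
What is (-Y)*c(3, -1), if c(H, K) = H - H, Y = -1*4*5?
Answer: 0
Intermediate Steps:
Y = -20 (Y = -4*5 = -20)
c(H, K) = 0
(-Y)*c(3, -1) = -1*(-20)*0 = 20*0 = 0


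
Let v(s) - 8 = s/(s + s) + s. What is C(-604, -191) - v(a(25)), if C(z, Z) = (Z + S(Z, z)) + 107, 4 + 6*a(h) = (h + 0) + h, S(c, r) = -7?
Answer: -643/6 ≈ -107.17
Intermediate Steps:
a(h) = -2/3 + h/3 (a(h) = -2/3 + ((h + 0) + h)/6 = -2/3 + (h + h)/6 = -2/3 + (2*h)/6 = -2/3 + h/3)
v(s) = 17/2 + s (v(s) = 8 + (s/(s + s) + s) = 8 + (s/((2*s)) + s) = 8 + ((1/(2*s))*s + s) = 8 + (1/2 + s) = 17/2 + s)
C(z, Z) = 100 + Z (C(z, Z) = (Z - 7) + 107 = (-7 + Z) + 107 = 100 + Z)
C(-604, -191) - v(a(25)) = (100 - 191) - (17/2 + (-2/3 + (1/3)*25)) = -91 - (17/2 + (-2/3 + 25/3)) = -91 - (17/2 + 23/3) = -91 - 1*97/6 = -91 - 97/6 = -643/6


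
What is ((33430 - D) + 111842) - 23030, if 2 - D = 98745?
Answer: 220985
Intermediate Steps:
D = -98743 (D = 2 - 1*98745 = 2 - 98745 = -98743)
((33430 - D) + 111842) - 23030 = ((33430 - 1*(-98743)) + 111842) - 23030 = ((33430 + 98743) + 111842) - 23030 = (132173 + 111842) - 23030 = 244015 - 23030 = 220985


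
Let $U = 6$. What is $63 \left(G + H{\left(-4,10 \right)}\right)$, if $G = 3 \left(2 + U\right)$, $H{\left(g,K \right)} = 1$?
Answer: $1575$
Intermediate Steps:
$G = 24$ ($G = 3 \left(2 + 6\right) = 3 \cdot 8 = 24$)
$63 \left(G + H{\left(-4,10 \right)}\right) = 63 \left(24 + 1\right) = 63 \cdot 25 = 1575$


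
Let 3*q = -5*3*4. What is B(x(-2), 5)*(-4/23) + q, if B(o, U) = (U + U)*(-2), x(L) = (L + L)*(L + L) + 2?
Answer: -380/23 ≈ -16.522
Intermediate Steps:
q = -20 (q = (-5*3*4)/3 = (-15*4)/3 = (1/3)*(-60) = -20)
x(L) = 2 + 4*L**2 (x(L) = (2*L)*(2*L) + 2 = 4*L**2 + 2 = 2 + 4*L**2)
B(o, U) = -4*U (B(o, U) = (2*U)*(-2) = -4*U)
B(x(-2), 5)*(-4/23) + q = (-4*5)*(-4/23) - 20 = -(-80)/23 - 20 = -20*(-4/23) - 20 = 80/23 - 20 = -380/23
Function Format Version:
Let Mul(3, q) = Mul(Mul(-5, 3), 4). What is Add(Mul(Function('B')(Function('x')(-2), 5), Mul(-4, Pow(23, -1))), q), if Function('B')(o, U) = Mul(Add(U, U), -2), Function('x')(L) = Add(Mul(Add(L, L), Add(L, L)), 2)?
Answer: Rational(-380, 23) ≈ -16.522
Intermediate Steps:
q = -20 (q = Mul(Rational(1, 3), Mul(Mul(-5, 3), 4)) = Mul(Rational(1, 3), Mul(-15, 4)) = Mul(Rational(1, 3), -60) = -20)
Function('x')(L) = Add(2, Mul(4, Pow(L, 2))) (Function('x')(L) = Add(Mul(Mul(2, L), Mul(2, L)), 2) = Add(Mul(4, Pow(L, 2)), 2) = Add(2, Mul(4, Pow(L, 2))))
Function('B')(o, U) = Mul(-4, U) (Function('B')(o, U) = Mul(Mul(2, U), -2) = Mul(-4, U))
Add(Mul(Function('B')(Function('x')(-2), 5), Mul(-4, Pow(23, -1))), q) = Add(Mul(Mul(-4, 5), Mul(-4, Pow(23, -1))), -20) = Add(Mul(-20, Mul(-4, Rational(1, 23))), -20) = Add(Mul(-20, Rational(-4, 23)), -20) = Add(Rational(80, 23), -20) = Rational(-380, 23)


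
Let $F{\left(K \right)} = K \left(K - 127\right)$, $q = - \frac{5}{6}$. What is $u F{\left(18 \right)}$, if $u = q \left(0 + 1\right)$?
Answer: $1635$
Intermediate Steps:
$q = - \frac{5}{6}$ ($q = \left(-5\right) \frac{1}{6} = - \frac{5}{6} \approx -0.83333$)
$F{\left(K \right)} = K \left(-127 + K\right)$
$u = - \frac{5}{6}$ ($u = - \frac{5 \left(0 + 1\right)}{6} = \left(- \frac{5}{6}\right) 1 = - \frac{5}{6} \approx -0.83333$)
$u F{\left(18 \right)} = - \frac{5 \cdot 18 \left(-127 + 18\right)}{6} = - \frac{5 \cdot 18 \left(-109\right)}{6} = \left(- \frac{5}{6}\right) \left(-1962\right) = 1635$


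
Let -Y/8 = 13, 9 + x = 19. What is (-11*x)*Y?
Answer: 11440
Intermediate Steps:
x = 10 (x = -9 + 19 = 10)
Y = -104 (Y = -8*13 = -104)
(-11*x)*Y = -11*10*(-104) = -110*(-104) = 11440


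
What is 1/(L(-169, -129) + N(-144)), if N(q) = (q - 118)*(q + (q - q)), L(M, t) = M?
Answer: 1/37559 ≈ 2.6625e-5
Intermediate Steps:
N(q) = q*(-118 + q) (N(q) = (-118 + q)*(q + 0) = (-118 + q)*q = q*(-118 + q))
1/(L(-169, -129) + N(-144)) = 1/(-169 - 144*(-118 - 144)) = 1/(-169 - 144*(-262)) = 1/(-169 + 37728) = 1/37559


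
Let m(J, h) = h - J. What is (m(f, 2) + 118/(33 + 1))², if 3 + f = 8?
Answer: 64/289 ≈ 0.22145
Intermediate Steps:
f = 5 (f = -3 + 8 = 5)
(m(f, 2) + 118/(33 + 1))² = ((2 - 1*5) + 118/(33 + 1))² = ((2 - 5) + 118/34)² = (-3 + 118*(1/34))² = (-3 + 59/17)² = (8/17)² = 64/289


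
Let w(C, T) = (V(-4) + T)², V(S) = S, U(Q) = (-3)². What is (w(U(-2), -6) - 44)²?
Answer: 3136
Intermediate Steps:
U(Q) = 9
w(C, T) = (-4 + T)²
(w(U(-2), -6) - 44)² = ((-4 - 6)² - 44)² = ((-10)² - 44)² = (100 - 44)² = 56² = 3136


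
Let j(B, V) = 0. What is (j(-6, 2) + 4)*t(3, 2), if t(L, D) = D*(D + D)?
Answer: 32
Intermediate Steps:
t(L, D) = 2*D² (t(L, D) = D*(2*D) = 2*D²)
(j(-6, 2) + 4)*t(3, 2) = (0 + 4)*(2*2²) = 4*(2*4) = 4*8 = 32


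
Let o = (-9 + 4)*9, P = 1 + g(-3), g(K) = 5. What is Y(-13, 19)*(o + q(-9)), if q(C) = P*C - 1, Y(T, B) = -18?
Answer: 1800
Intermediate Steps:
P = 6 (P = 1 + 5 = 6)
q(C) = -1 + 6*C (q(C) = 6*C - 1 = -1 + 6*C)
o = -45 (o = -5*9 = -45)
Y(-13, 19)*(o + q(-9)) = -18*(-45 + (-1 + 6*(-9))) = -18*(-45 + (-1 - 54)) = -18*(-45 - 55) = -18*(-100) = 1800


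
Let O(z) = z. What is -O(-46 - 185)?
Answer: 231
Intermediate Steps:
-O(-46 - 185) = -(-46 - 185) = -1*(-231) = 231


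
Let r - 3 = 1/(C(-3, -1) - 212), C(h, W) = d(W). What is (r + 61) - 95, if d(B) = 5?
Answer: -6418/207 ≈ -31.005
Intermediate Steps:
C(h, W) = 5
r = 620/207 (r = 3 + 1/(5 - 212) = 3 + 1/(-207) = 3 - 1/207 = 620/207 ≈ 2.9952)
(r + 61) - 95 = (620/207 + 61) - 95 = 13247/207 - 95 = -6418/207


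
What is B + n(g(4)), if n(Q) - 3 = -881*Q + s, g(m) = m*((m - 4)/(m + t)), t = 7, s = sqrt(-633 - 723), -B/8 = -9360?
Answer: 74883 + 2*I*sqrt(339) ≈ 74883.0 + 36.824*I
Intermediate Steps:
B = 74880 (B = -8*(-9360) = 74880)
s = 2*I*sqrt(339) (s = sqrt(-1356) = 2*I*sqrt(339) ≈ 36.824*I)
g(m) = m*(-4 + m)/(7 + m) (g(m) = m*((m - 4)/(m + 7)) = m*((-4 + m)/(7 + m)) = m*(-4 + m)/(7 + m))
n(Q) = 3 - 881*Q + 2*I*sqrt(339) (n(Q) = 3 + (-881*Q + 2*I*sqrt(339)) = 3 - 881*Q + 2*I*sqrt(339))
B + n(g(4)) = 74880 + (3 - 3524*(-4 + 4)/(7 + 4) + 2*I*sqrt(339)) = 74880 + (3 - 3524*0/11 + 2*I*sqrt(339)) = 74880 + (3 - 881*0 + 2*I*sqrt(339)) = 74880 + (3 + 0 + 2*I*sqrt(339)) = 74880 + (3 + 2*I*sqrt(339)) = 74883 + 2*I*sqrt(339)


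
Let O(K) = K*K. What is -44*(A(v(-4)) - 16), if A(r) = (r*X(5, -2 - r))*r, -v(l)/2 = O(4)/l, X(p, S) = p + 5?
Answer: -27456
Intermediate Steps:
O(K) = K²
X(p, S) = 5 + p
v(l) = -32/l (v(l) = -2*4²/l = -32/l)
A(r) = 10*r² (A(r) = (r*(5 + 5))*r = (r*10)*r = (10*r)*r = 10*r²)
-44*(A(v(-4)) - 16) = -44*(10*(-32/(-4))² - 16) = -44*(10*(-32*(-¼))² - 16) = -44*(10*8² - 16) = -44*(10*64 - 16) = -44*(640 - 16) = -44*624 = -27456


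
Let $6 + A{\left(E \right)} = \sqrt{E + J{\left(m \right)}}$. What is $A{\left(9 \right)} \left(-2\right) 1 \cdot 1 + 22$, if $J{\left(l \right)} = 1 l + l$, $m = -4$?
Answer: $32$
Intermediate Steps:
$J{\left(l \right)} = 2 l$ ($J{\left(l \right)} = l + l = 2 l$)
$A{\left(E \right)} = -6 + \sqrt{-8 + E}$ ($A{\left(E \right)} = -6 + \sqrt{E + 2 \left(-4\right)} = -6 + \sqrt{E - 8} = -6 + \sqrt{-8 + E}$)
$A{\left(9 \right)} \left(-2\right) 1 \cdot 1 + 22 = \left(-6 + \sqrt{-8 + 9}\right) \left(-2\right) 1 \cdot 1 + 22 = \left(-6 + \sqrt{1}\right) \left(\left(-2\right) 1\right) + 22 = \left(-6 + 1\right) \left(-2\right) + 22 = \left(-5\right) \left(-2\right) + 22 = 10 + 22 = 32$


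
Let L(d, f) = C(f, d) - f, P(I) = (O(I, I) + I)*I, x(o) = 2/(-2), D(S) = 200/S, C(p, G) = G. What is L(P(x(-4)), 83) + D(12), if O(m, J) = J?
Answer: -193/3 ≈ -64.333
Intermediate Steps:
x(o) = -1 (x(o) = 2*(-1/2) = -1)
P(I) = 2*I**2 (P(I) = (I + I)*I = (2*I)*I = 2*I**2)
L(d, f) = d - f
L(P(x(-4)), 83) + D(12) = (2*(-1)**2 - 1*83) + 200/12 = (2*1 - 83) + 200*(1/12) = (2 - 83) + 50/3 = -81 + 50/3 = -193/3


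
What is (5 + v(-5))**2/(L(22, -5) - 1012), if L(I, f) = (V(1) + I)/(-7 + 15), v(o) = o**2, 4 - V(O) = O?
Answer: -7200/8071 ≈ -0.89208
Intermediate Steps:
V(O) = 4 - O
L(I, f) = 3/8 + I/8 (L(I, f) = ((4 - 1*1) + I)/(-7 + 15) = ((4 - 1) + I)/8 = (3 + I)*(1/8) = 3/8 + I/8)
(5 + v(-5))**2/(L(22, -5) - 1012) = (5 + (-5)**2)**2/((3/8 + (1/8)*22) - 1012) = (5 + 25)**2/((3/8 + 11/4) - 1012) = 30**2/(25/8 - 1012) = 900/(-8071/8) = 900*(-8/8071) = -7200/8071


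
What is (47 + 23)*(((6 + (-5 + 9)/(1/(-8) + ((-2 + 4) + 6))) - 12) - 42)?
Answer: -29920/9 ≈ -3324.4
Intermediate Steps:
(47 + 23)*(((6 + (-5 + 9)/(1/(-8) + ((-2 + 4) + 6))) - 12) - 42) = 70*(((6 + 4/(-⅛ + (2 + 6))) - 12) - 42) = 70*(((6 + 4/(-⅛ + 8)) - 12) - 42) = 70*(((6 + 4/(63/8)) - 12) - 42) = 70*(((6 + 4*(8/63)) - 12) - 42) = 70*(((6 + 32/63) - 12) - 42) = 70*((410/63 - 12) - 42) = 70*(-346/63 - 42) = 70*(-2992/63) = -29920/9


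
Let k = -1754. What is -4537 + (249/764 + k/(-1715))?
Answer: -5942882529/1310260 ≈ -4535.6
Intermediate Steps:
-4537 + (249/764 + k/(-1715)) = -4537 + (249/764 - 1754/(-1715)) = -4537 + (249*(1/764) - 1754*(-1/1715)) = -4537 + (249/764 + 1754/1715) = -4537 + 1767091/1310260 = -5942882529/1310260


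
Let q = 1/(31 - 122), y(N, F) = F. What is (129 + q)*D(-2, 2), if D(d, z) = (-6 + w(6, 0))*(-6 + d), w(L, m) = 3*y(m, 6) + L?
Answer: -1690272/91 ≈ -18574.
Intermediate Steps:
w(L, m) = 18 + L (w(L, m) = 3*6 + L = 18 + L)
q = -1/91 (q = 1/(-91) = -1/91 ≈ -0.010989)
D(d, z) = -108 + 18*d (D(d, z) = (-6 + (18 + 6))*(-6 + d) = (-6 + 24)*(-6 + d) = 18*(-6 + d) = -108 + 18*d)
(129 + q)*D(-2, 2) = (129 - 1/91)*(-108 + 18*(-2)) = 11738*(-108 - 36)/91 = (11738/91)*(-144) = -1690272/91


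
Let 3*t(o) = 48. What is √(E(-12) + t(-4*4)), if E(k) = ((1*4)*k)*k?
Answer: 4*√37 ≈ 24.331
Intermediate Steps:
E(k) = 4*k² (E(k) = (4*k)*k = 4*k²)
t(o) = 16 (t(o) = (⅓)*48 = 16)
√(E(-12) + t(-4*4)) = √(4*(-12)² + 16) = √(4*144 + 16) = √(576 + 16) = √592 = 4*√37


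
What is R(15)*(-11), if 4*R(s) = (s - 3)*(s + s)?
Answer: -990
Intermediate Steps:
R(s) = s*(-3 + s)/2 (R(s) = ((s - 3)*(s + s))/4 = ((-3 + s)*(2*s))/4 = (2*s*(-3 + s))/4 = s*(-3 + s)/2)
R(15)*(-11) = ((½)*15*(-3 + 15))*(-11) = ((½)*15*12)*(-11) = 90*(-11) = -990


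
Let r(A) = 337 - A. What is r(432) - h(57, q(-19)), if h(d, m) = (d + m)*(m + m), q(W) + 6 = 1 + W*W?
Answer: -294151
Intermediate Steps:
q(W) = -5 + W² (q(W) = -6 + (1 + W*W) = -6 + (1 + W²) = -5 + W²)
h(d, m) = 2*m*(d + m) (h(d, m) = (d + m)*(2*m) = 2*m*(d + m))
r(432) - h(57, q(-19)) = (337 - 1*432) - 2*(-5 + (-19)²)*(57 + (-5 + (-19)²)) = (337 - 432) - 2*(-5 + 361)*(57 + (-5 + 361)) = -95 - 2*356*(57 + 356) = -95 - 2*356*413 = -95 - 1*294056 = -95 - 294056 = -294151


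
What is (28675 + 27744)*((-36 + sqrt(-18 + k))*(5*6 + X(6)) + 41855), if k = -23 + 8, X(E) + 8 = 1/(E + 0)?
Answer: 2316394883 + 7503727*I*sqrt(33)/6 ≈ 2.3164e+9 + 7.1843e+6*I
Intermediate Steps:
X(E) = -8 + 1/E (X(E) = -8 + 1/(E + 0) = -8 + 1/E)
k = -15
(28675 + 27744)*((-36 + sqrt(-18 + k))*(5*6 + X(6)) + 41855) = (28675 + 27744)*((-36 + sqrt(-18 - 15))*(5*6 + (-8 + 1/6)) + 41855) = 56419*((-36 + sqrt(-33))*(30 + (-8 + 1/6)) + 41855) = 56419*((-36 + I*sqrt(33))*(30 - 47/6) + 41855) = 56419*((-36 + I*sqrt(33))*(133/6) + 41855) = 56419*((-798 + 133*I*sqrt(33)/6) + 41855) = 56419*(41057 + 133*I*sqrt(33)/6) = 2316394883 + 7503727*I*sqrt(33)/6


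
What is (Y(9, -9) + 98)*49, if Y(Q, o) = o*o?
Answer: 8771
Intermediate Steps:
Y(Q, o) = o**2
(Y(9, -9) + 98)*49 = ((-9)**2 + 98)*49 = (81 + 98)*49 = 179*49 = 8771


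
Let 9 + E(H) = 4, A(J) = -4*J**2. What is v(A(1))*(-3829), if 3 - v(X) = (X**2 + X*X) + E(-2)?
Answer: 91896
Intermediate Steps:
E(H) = -5 (E(H) = -9 + 4 = -5)
v(X) = 8 - 2*X**2 (v(X) = 3 - ((X**2 + X*X) - 5) = 3 - ((X**2 + X**2) - 5) = 3 - (2*X**2 - 5) = 3 - (-5 + 2*X**2) = 3 + (5 - 2*X**2) = 8 - 2*X**2)
v(A(1))*(-3829) = (8 - 2*(-4*1**2)**2)*(-3829) = (8 - 2*(-4*1)**2)*(-3829) = (8 - 2*(-4)**2)*(-3829) = (8 - 2*16)*(-3829) = (8 - 32)*(-3829) = -24*(-3829) = 91896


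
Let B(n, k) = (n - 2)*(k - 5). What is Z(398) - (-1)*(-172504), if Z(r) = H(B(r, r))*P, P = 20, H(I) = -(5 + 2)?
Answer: -172644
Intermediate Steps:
B(n, k) = (-5 + k)*(-2 + n) (B(n, k) = (-2 + n)*(-5 + k) = (-5 + k)*(-2 + n))
H(I) = -7 (H(I) = -1*7 = -7)
Z(r) = -140 (Z(r) = -7*20 = -140)
Z(398) - (-1)*(-172504) = -140 - (-1)*(-172504) = -140 - 1*172504 = -140 - 172504 = -172644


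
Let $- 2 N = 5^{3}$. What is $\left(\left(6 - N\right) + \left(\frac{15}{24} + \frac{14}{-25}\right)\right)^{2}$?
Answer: $\frac{188046369}{40000} \approx 4701.2$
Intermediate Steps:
$N = - \frac{125}{2}$ ($N = - \frac{5^{3}}{2} = \left(- \frac{1}{2}\right) 125 = - \frac{125}{2} \approx -62.5$)
$\left(\left(6 - N\right) + \left(\frac{15}{24} + \frac{14}{-25}\right)\right)^{2} = \left(\left(6 - - \frac{125}{2}\right) + \left(\frac{15}{24} + \frac{14}{-25}\right)\right)^{2} = \left(\left(6 + \frac{125}{2}\right) + \left(15 \cdot \frac{1}{24} + 14 \left(- \frac{1}{25}\right)\right)\right)^{2} = \left(\frac{137}{2} + \left(\frac{5}{8} - \frac{14}{25}\right)\right)^{2} = \left(\frac{137}{2} + \frac{13}{200}\right)^{2} = \left(\frac{13713}{200}\right)^{2} = \frac{188046369}{40000}$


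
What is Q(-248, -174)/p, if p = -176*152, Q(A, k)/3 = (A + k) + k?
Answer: 447/6688 ≈ 0.066836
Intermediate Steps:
Q(A, k) = 3*A + 6*k (Q(A, k) = 3*((A + k) + k) = 3*(A + 2*k) = 3*A + 6*k)
p = -26752
Q(-248, -174)/p = (3*(-248) + 6*(-174))/(-26752) = (-744 - 1044)*(-1/26752) = -1788*(-1/26752) = 447/6688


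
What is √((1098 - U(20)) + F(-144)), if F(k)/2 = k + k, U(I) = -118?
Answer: 8*√10 ≈ 25.298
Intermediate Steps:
F(k) = 4*k (F(k) = 2*(k + k) = 2*(2*k) = 4*k)
√((1098 - U(20)) + F(-144)) = √((1098 - 1*(-118)) + 4*(-144)) = √((1098 + 118) - 576) = √(1216 - 576) = √640 = 8*√10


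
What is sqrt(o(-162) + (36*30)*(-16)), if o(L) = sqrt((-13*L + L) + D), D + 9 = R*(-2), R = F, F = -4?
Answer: sqrt(-17280 + sqrt(1943)) ≈ 131.29*I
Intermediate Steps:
R = -4
D = -1 (D = -9 - 4*(-2) = -9 + 8 = -1)
o(L) = sqrt(-1 - 12*L) (o(L) = sqrt((-13*L + L) - 1) = sqrt(-12*L - 1) = sqrt(-1 - 12*L))
sqrt(o(-162) + (36*30)*(-16)) = sqrt(sqrt(-1 - 12*(-162)) + (36*30)*(-16)) = sqrt(sqrt(-1 + 1944) + 1080*(-16)) = sqrt(sqrt(1943) - 17280) = sqrt(-17280 + sqrt(1943))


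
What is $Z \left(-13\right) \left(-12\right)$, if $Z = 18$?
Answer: $2808$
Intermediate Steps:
$Z \left(-13\right) \left(-12\right) = 18 \left(-13\right) \left(-12\right) = \left(-234\right) \left(-12\right) = 2808$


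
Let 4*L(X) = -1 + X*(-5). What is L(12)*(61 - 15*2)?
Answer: -1891/4 ≈ -472.75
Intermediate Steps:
L(X) = -1/4 - 5*X/4 (L(X) = (-1 + X*(-5))/4 = (-1 - 5*X)/4 = -1/4 - 5*X/4)
L(12)*(61 - 15*2) = (-1/4 - 5/4*12)*(61 - 15*2) = (-1/4 - 15)*(61 - 30) = -61/4*31 = -1891/4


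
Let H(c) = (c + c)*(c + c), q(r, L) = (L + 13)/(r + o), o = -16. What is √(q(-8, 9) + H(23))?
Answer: √76143/6 ≈ 45.990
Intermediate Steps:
q(r, L) = (13 + L)/(-16 + r) (q(r, L) = (L + 13)/(r - 16) = (13 + L)/(-16 + r))
H(c) = 4*c² (H(c) = (2*c)*(2*c) = 4*c²)
√(q(-8, 9) + H(23)) = √((13 + 9)/(-16 - 8) + 4*23²) = √(22/(-24) + 4*529) = √(-1/24*22 + 2116) = √(-11/12 + 2116) = √(25381/12) = √76143/6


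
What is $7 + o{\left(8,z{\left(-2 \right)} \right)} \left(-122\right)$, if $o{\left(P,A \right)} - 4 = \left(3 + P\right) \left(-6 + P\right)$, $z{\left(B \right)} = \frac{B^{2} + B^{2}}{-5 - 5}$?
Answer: $-3165$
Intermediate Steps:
$z{\left(B \right)} = - \frac{B^{2}}{5}$ ($z{\left(B \right)} = \frac{2 B^{2}}{-10} = 2 B^{2} \left(- \frac{1}{10}\right) = - \frac{B^{2}}{5}$)
$o{\left(P,A \right)} = 4 + \left(-6 + P\right) \left(3 + P\right)$ ($o{\left(P,A \right)} = 4 + \left(3 + P\right) \left(-6 + P\right) = 4 + \left(-6 + P\right) \left(3 + P\right)$)
$7 + o{\left(8,z{\left(-2 \right)} \right)} \left(-122\right) = 7 + \left(-14 + 8^{2} - 24\right) \left(-122\right) = 7 + \left(-14 + 64 - 24\right) \left(-122\right) = 7 + 26 \left(-122\right) = 7 - 3172 = -3165$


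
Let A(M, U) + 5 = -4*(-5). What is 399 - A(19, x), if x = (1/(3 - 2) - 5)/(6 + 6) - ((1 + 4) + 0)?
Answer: 384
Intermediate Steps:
x = -16/3 (x = (1/1 - 5)/12 - (5 + 0) = (1 - 5)*(1/12) - 1*5 = -4*1/12 - 5 = -⅓ - 5 = -16/3 ≈ -5.3333)
A(M, U) = 15 (A(M, U) = -5 - 4*(-5) = -5 + 20 = 15)
399 - A(19, x) = 399 - 1*15 = 399 - 15 = 384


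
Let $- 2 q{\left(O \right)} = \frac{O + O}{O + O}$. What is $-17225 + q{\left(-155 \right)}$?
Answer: $- \frac{34451}{2} \approx -17226.0$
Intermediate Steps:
$q{\left(O \right)} = - \frac{1}{2}$ ($q{\left(O \right)} = - \frac{\left(O + O\right) \frac{1}{O + O}}{2} = - \frac{2 O \frac{1}{2 O}}{2} = \left(- \frac{1}{2}\right) 1 = - \frac{1}{2}$)
$-17225 + q{\left(-155 \right)} = -17225 - \frac{1}{2} = - \frac{34451}{2}$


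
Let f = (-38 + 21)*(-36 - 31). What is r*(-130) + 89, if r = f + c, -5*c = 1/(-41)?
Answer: -6067247/41 ≈ -1.4798e+5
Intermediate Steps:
f = 1139 (f = -17*(-67) = 1139)
c = 1/205 (c = -⅕/(-41) = -⅕*(-1/41) = 1/205 ≈ 0.0048781)
r = 233496/205 (r = 1139 + 1/205 = 233496/205 ≈ 1139.0)
r*(-130) + 89 = (233496/205)*(-130) + 89 = -6070896/41 + 89 = -6067247/41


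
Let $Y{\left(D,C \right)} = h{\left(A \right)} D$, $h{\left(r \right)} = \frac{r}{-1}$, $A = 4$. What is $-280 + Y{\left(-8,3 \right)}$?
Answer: $-248$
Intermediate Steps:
$h{\left(r \right)} = - r$ ($h{\left(r \right)} = r \left(-1\right) = - r$)
$Y{\left(D,C \right)} = - 4 D$ ($Y{\left(D,C \right)} = \left(-1\right) 4 D = - 4 D$)
$-280 + Y{\left(-8,3 \right)} = -280 - -32 = -280 + 32 = -248$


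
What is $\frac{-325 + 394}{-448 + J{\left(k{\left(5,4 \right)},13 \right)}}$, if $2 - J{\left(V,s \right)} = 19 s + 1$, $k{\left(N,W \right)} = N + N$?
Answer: $- \frac{69}{694} \approx -0.099424$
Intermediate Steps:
$k{\left(N,W \right)} = 2 N$
$J{\left(V,s \right)} = 1 - 19 s$ ($J{\left(V,s \right)} = 2 - \left(19 s + 1\right) = 2 - \left(1 + 19 s\right) = 1 - 19 s$)
$\frac{-325 + 394}{-448 + J{\left(k{\left(5,4 \right)},13 \right)}} = \frac{-325 + 394}{-448 + \left(1 - 247\right)} = \frac{69}{-448 + \left(1 - 247\right)} = \frac{69}{-448 - 246} = \frac{69}{-694} = 69 \left(- \frac{1}{694}\right) = - \frac{69}{694}$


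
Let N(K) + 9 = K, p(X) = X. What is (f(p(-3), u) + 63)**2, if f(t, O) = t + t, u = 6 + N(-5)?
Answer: 3249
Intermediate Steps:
N(K) = -9 + K
u = -8 (u = 6 + (-9 - 5) = 6 - 14 = -8)
f(t, O) = 2*t
(f(p(-3), u) + 63)**2 = (2*(-3) + 63)**2 = (-6 + 63)**2 = 57**2 = 3249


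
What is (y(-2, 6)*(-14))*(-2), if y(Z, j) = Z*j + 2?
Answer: -280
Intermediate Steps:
y(Z, j) = 2 + Z*j
(y(-2, 6)*(-14))*(-2) = ((2 - 2*6)*(-14))*(-2) = ((2 - 12)*(-14))*(-2) = -10*(-14)*(-2) = 140*(-2) = -280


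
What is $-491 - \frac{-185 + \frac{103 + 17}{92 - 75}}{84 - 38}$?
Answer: $- \frac{380937}{782} \approx -487.13$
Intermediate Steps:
$-491 - \frac{-185 + \frac{103 + 17}{92 - 75}}{84 - 38} = -491 - \frac{-185 + \frac{120}{17}}{46} = -491 - \left(-185 + 120 \cdot \frac{1}{17}\right) \frac{1}{46} = -491 - \left(-185 + \frac{120}{17}\right) \frac{1}{46} = -491 - \left(- \frac{3025}{17}\right) \frac{1}{46} = -491 - - \frac{3025}{782} = -491 + \frac{3025}{782} = - \frac{380937}{782}$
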